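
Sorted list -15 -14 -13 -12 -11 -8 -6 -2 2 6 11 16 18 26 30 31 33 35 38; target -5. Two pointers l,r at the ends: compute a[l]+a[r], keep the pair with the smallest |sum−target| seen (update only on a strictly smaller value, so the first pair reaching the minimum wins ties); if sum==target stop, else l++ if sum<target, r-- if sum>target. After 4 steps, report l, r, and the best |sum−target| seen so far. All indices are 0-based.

[0,18] -15+38=23 d=28 * → r--
[0,17] -15+35=20 d=25 * → r--
[0,16] -15+33=18 d=23 * → r--
[0,15] -15+31=16 d=21 * → r--

l=0, r=14, best |Δ|=21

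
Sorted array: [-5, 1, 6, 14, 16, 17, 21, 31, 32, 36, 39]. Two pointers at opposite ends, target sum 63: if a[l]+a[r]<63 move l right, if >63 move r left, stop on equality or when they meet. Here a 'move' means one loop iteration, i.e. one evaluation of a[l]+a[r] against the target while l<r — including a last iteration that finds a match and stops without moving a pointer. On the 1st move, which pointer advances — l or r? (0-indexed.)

l

[0,10] -5+39=34 <63 → l++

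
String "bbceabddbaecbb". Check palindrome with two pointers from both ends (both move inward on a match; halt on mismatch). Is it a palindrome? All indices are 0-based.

palindrome

[0,13] 'b'=='b' → l++,r--
[1,12] 'b'=='b' → l++,r--
[2,11] 'c'=='c' → l++,r--
[3,10] 'e'=='e' → l++,r--
[4,9] 'a'=='a' → l++,r--
[5,8] 'b'=='b' → l++,r--
[6,7] 'd'=='d' → l++,r--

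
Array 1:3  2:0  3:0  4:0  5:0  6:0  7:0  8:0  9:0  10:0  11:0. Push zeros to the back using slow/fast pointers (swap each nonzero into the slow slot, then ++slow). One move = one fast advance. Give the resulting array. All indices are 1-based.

[3, 0, 0, 0, 0, 0, 0, 0, 0, 0, 0]

slow=1 fast=1: a[fast]=3≠0 swap→a[1]=3, slow++,fast++
slow=2 fast=2: a[fast]=0, fast++
slow=2 fast=3: a[fast]=0, fast++
slow=2 fast=4: a[fast]=0, fast++
slow=2 fast=5: a[fast]=0, fast++
slow=2 fast=6: a[fast]=0, fast++
slow=2 fast=7: a[fast]=0, fast++
slow=2 fast=8: a[fast]=0, fast++
slow=2 fast=9: a[fast]=0, fast++
slow=2 fast=10: a[fast]=0, fast++
slow=2 fast=11: a[fast]=0, fast++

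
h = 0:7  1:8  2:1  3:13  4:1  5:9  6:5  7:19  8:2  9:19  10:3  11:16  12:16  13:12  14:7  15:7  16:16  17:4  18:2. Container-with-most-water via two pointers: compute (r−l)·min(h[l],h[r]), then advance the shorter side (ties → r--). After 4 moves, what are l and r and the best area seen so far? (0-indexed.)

[0,18] min(7,2)*18=36 best=36 * → r--
[0,17] min(7,4)*17=68 best=68 * → r--
[0,16] min(7,16)*16=112 best=112 * → l++
[1,16] min(8,16)*15=120 best=120 * → l++

l=2, r=16, best area=120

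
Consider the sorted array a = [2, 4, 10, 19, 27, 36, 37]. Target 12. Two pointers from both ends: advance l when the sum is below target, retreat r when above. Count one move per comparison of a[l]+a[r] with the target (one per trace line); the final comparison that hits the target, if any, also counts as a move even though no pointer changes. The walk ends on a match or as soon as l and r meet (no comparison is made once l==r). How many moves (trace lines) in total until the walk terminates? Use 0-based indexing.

5 moves

l=0 r=6: 2+37=39 >12, r--
l=0 r=5: 2+36=38 >12, r--
l=0 r=4: 2+27=29 >12, r--
l=0 r=3: 2+19=21 >12, r--
l=0 r=2: 2+10=12, found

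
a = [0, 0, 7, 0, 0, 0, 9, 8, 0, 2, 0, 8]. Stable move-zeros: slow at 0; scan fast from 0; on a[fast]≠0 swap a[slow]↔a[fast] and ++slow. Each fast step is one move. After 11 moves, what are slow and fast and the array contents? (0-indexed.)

slow=4, fast=11, a=[7, 9, 8, 2, 0, 0, 0, 0, 0, 0, 0, 8]

slow=0 fast=0: a[fast]=0, fast++
slow=0 fast=1: a[fast]=0, fast++
slow=0 fast=2: a[fast]=7≠0 swap→a[0]=7, slow++,fast++
slow=1 fast=3: a[fast]=0, fast++
slow=1 fast=4: a[fast]=0, fast++
slow=1 fast=5: a[fast]=0, fast++
slow=1 fast=6: a[fast]=9≠0 swap→a[1]=9, slow++,fast++
slow=2 fast=7: a[fast]=8≠0 swap→a[2]=8, slow++,fast++
slow=3 fast=8: a[fast]=0, fast++
slow=3 fast=9: a[fast]=2≠0 swap→a[3]=2, slow++,fast++
slow=4 fast=10: a[fast]=0, fast++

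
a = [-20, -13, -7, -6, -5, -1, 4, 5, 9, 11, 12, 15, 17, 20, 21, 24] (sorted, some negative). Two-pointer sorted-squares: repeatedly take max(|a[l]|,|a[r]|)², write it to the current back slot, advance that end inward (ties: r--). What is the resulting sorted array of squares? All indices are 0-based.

l=0 r=15: |-20|<=|24| out[15]=576, r--
l=0 r=14: |-20|<=|21| out[14]=441, r--
l=0 r=13: |-20|<=|20| out[13]=400, r--
l=0 r=12: |-20|>|17| out[12]=400, l++
l=1 r=12: |-13|<=|17| out[11]=289, r--
l=1 r=11: |-13|<=|15| out[10]=225, r--
l=1 r=10: |-13|>|12| out[9]=169, l++
l=2 r=10: |-7|<=|12| out[8]=144, r--
l=2 r=9: |-7|<=|11| out[7]=121, r--
l=2 r=8: |-7|<=|9| out[6]=81, r--
l=2 r=7: |-7|>|5| out[5]=49, l++
l=3 r=7: |-6|>|5| out[4]=36, l++
l=4 r=7: |-5|<=|5| out[3]=25, r--
l=4 r=6: |-5|>|4| out[2]=25, l++
l=5 r=6: |-1|<=|4| out[1]=16, r--
l=5 r=5: |-1|<=|-1| out[0]=1, r--

[1, 16, 25, 25, 36, 49, 81, 121, 144, 169, 225, 289, 400, 400, 441, 576]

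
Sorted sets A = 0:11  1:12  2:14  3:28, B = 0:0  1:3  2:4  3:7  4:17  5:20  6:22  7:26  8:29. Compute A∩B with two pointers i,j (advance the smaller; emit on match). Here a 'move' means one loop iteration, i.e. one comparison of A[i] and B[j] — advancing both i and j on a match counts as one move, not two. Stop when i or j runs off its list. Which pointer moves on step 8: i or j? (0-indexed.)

j

i=0 j=0: 11>0, j++
i=0 j=1: 11>3, j++
i=0 j=2: 11>4, j++
i=0 j=3: 11>7, j++
i=0 j=4: 11<17, i++
i=1 j=4: 12<17, i++
i=2 j=4: 14<17, i++
i=3 j=4: 28>17, j++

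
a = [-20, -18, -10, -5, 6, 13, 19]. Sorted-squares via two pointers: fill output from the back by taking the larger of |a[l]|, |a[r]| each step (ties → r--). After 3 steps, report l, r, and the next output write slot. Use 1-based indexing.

l=1 r=7: |-20|>|19| out[7]=400, l++
l=2 r=7: |-18|<=|19| out[6]=361, r--
l=2 r=6: |-18|>|13| out[5]=324, l++

l=3, r=6, next write slot=4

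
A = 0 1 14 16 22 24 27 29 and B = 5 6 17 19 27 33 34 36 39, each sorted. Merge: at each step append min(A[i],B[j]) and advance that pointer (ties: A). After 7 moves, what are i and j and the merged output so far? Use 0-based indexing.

i=0 j=0: A[i]=0<=B[j]=5 take 0, i++
i=1 j=0: A[i]=1<=B[j]=5 take 1, i++
i=2 j=0: A[i]=14>B[j]=5 take 5, j++
i=2 j=1: A[i]=14>B[j]=6 take 6, j++
i=2 j=2: A[i]=14<=B[j]=17 take 14, i++
i=3 j=2: A[i]=16<=B[j]=17 take 16, i++
i=4 j=2: A[i]=22>B[j]=17 take 17, j++

i=4, j=3, merged so far=[0, 1, 5, 6, 14, 16, 17]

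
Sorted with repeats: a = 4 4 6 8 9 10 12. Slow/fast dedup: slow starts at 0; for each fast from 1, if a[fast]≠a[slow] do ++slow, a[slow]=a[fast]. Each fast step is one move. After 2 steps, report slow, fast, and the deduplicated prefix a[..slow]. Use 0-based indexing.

slow=0 fast=1: a[fast]=4=a[slow] dup, fast++
slow=0 fast=2: a[fast]=6≠a[slow]=4 write a[1]=6, slow++,fast++

slow=1, fast=3, prefix=[4, 6]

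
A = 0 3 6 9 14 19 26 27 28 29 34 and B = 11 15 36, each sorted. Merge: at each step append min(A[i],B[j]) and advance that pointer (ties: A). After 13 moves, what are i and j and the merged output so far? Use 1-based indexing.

[i=1,j=1] A[i]=0<=B[j]=11 take 0 → i++
[i=2,j=1] A[i]=3<=B[j]=11 take 3 → i++
[i=3,j=1] A[i]=6<=B[j]=11 take 6 → i++
[i=4,j=1] A[i]=9<=B[j]=11 take 9 → i++
[i=5,j=1] A[i]=14>B[j]=11 take 11 → j++
[i=5,j=2] A[i]=14<=B[j]=15 take 14 → i++
[i=6,j=2] A[i]=19>B[j]=15 take 15 → j++
[i=6,j=3] A[i]=19<=B[j]=36 take 19 → i++
[i=7,j=3] A[i]=26<=B[j]=36 take 26 → i++
[i=8,j=3] A[i]=27<=B[j]=36 take 27 → i++
[i=9,j=3] A[i]=28<=B[j]=36 take 28 → i++
[i=10,j=3] A[i]=29<=B[j]=36 take 29 → i++
[i=11,j=3] A[i]=34<=B[j]=36 take 34 → i++

i=12, j=3, merged so far=[0, 3, 6, 9, 11, 14, 15, 19, 26, 27, 28, 29, 34]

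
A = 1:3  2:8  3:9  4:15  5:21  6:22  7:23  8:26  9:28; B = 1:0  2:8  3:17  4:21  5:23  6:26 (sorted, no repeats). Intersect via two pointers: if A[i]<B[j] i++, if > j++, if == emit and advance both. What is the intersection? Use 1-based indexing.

intersection = [8, 21, 23, 26]

i=1 j=1: 3>0, j++
i=1 j=2: 3<8, i++
i=2 j=2: 8==8 emit, i++,j++
i=3 j=3: 9<17, i++
i=4 j=3: 15<17, i++
i=5 j=3: 21>17, j++
i=5 j=4: 21==21 emit, i++,j++
i=6 j=5: 22<23, i++
i=7 j=5: 23==23 emit, i++,j++
i=8 j=6: 26==26 emit, i++,j++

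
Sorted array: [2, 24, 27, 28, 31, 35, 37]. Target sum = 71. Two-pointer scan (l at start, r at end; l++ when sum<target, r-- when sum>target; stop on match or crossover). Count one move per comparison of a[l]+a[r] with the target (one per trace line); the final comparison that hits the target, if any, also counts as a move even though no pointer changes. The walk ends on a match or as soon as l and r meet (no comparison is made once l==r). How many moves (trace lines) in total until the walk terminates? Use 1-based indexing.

[1,7] 2+37=39 <71 → l++
[2,7] 24+37=61 <71 → l++
[3,7] 27+37=64 <71 → l++
[4,7] 28+37=65 <71 → l++
[5,7] 31+37=68 <71 → l++
[6,7] 35+37=72 >71 → r--

6 moves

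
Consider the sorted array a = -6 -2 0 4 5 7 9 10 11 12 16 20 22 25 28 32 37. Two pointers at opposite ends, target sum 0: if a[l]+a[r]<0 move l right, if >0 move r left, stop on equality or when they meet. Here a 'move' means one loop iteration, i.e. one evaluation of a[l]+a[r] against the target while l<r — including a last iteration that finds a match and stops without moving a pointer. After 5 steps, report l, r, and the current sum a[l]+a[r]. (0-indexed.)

[0,16] -6+37=31 >0 → r--
[0,15] -6+32=26 >0 → r--
[0,14] -6+28=22 >0 → r--
[0,13] -6+25=19 >0 → r--
[0,12] -6+22=16 >0 → r--

l=0, r=11, sum=14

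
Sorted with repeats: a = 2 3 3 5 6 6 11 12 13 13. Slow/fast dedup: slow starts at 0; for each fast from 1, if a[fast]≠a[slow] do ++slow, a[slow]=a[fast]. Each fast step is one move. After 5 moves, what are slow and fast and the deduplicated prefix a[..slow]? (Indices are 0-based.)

(s=0,f=1) a[fast]=3≠a[slow]=2 write a[1]=3 → slow++,fast++
(s=1,f=2) a[fast]=3=a[slow] dup → fast++
(s=1,f=3) a[fast]=5≠a[slow]=3 write a[2]=5 → slow++,fast++
(s=2,f=4) a[fast]=6≠a[slow]=5 write a[3]=6 → slow++,fast++
(s=3,f=5) a[fast]=6=a[slow] dup → fast++

slow=3, fast=6, prefix=[2, 3, 5, 6]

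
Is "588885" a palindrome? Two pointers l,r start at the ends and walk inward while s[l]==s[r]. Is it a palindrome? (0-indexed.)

palindrome

l=0 r=5: '5'=='5', l++,r--
l=1 r=4: '8'=='8', l++,r--
l=2 r=3: '8'=='8', l++,r--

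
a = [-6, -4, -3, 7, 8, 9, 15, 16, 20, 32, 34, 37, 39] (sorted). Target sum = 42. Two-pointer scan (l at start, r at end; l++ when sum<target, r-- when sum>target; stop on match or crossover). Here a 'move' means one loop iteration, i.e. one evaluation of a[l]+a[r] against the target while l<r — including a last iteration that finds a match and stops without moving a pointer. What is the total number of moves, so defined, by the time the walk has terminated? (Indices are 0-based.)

[0,12] -6+39=33 <42 → l++
[1,12] -4+39=35 <42 → l++
[2,12] -3+39=36 <42 → l++
[3,12] 7+39=46 >42 → r--
[3,11] 7+37=44 >42 → r--
[3,10] 7+34=41 <42 → l++
[4,10] 8+34=42 → found

7 moves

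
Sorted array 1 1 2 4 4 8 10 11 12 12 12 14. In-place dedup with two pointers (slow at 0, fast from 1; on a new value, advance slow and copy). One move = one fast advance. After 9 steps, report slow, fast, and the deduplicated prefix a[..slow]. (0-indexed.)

slow=0 fast=1: a[fast]=1=a[slow] dup, fast++
slow=0 fast=2: a[fast]=2≠a[slow]=1 write a[1]=2, slow++,fast++
slow=1 fast=3: a[fast]=4≠a[slow]=2 write a[2]=4, slow++,fast++
slow=2 fast=4: a[fast]=4=a[slow] dup, fast++
slow=2 fast=5: a[fast]=8≠a[slow]=4 write a[3]=8, slow++,fast++
slow=3 fast=6: a[fast]=10≠a[slow]=8 write a[4]=10, slow++,fast++
slow=4 fast=7: a[fast]=11≠a[slow]=10 write a[5]=11, slow++,fast++
slow=5 fast=8: a[fast]=12≠a[slow]=11 write a[6]=12, slow++,fast++
slow=6 fast=9: a[fast]=12=a[slow] dup, fast++

slow=6, fast=10, prefix=[1, 2, 4, 8, 10, 11, 12]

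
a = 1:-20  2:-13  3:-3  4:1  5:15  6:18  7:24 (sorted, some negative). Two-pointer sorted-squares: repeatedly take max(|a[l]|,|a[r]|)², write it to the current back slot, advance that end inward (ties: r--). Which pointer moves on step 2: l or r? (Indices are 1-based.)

l

[1,7] |-20|<=|24| out[7]=576 → r--
[1,6] |-20|>|18| out[6]=400 → l++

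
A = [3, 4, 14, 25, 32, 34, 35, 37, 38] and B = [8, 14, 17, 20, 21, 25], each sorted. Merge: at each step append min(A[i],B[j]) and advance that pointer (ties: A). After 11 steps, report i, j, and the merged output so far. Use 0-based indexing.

[i=0,j=0] A[i]=3<=B[j]=8 take 3 → i++
[i=1,j=0] A[i]=4<=B[j]=8 take 4 → i++
[i=2,j=0] A[i]=14>B[j]=8 take 8 → j++
[i=2,j=1] A[i]=14<=B[j]=14 take 14 → i++
[i=3,j=1] A[i]=25>B[j]=14 take 14 → j++
[i=3,j=2] A[i]=25>B[j]=17 take 17 → j++
[i=3,j=3] A[i]=25>B[j]=20 take 20 → j++
[i=3,j=4] A[i]=25>B[j]=21 take 21 → j++
[i=3,j=5] A[i]=25<=B[j]=25 take 25 → i++
[i=4,j=5] A[i]=32>B[j]=25 take 25 → j++
[i=4,j=6] B done, take A[i]=32 → i++

i=5, j=6, merged so far=[3, 4, 8, 14, 14, 17, 20, 21, 25, 25, 32]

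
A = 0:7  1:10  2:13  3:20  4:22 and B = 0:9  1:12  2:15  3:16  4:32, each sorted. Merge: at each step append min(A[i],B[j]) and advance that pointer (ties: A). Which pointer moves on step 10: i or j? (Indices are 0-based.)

j

i=0 j=0: A[i]=7<=B[j]=9 take 7, i++
i=1 j=0: A[i]=10>B[j]=9 take 9, j++
i=1 j=1: A[i]=10<=B[j]=12 take 10, i++
i=2 j=1: A[i]=13>B[j]=12 take 12, j++
i=2 j=2: A[i]=13<=B[j]=15 take 13, i++
i=3 j=2: A[i]=20>B[j]=15 take 15, j++
i=3 j=3: A[i]=20>B[j]=16 take 16, j++
i=3 j=4: A[i]=20<=B[j]=32 take 20, i++
i=4 j=4: A[i]=22<=B[j]=32 take 22, i++
i=5 j=4: A done, take B[j]=32, j++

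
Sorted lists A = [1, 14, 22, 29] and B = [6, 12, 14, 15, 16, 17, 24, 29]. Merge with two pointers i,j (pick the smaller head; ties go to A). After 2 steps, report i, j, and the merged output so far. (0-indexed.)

i=1, j=1, merged so far=[1, 6]

[i=0,j=0] A[i]=1<=B[j]=6 take 1 → i++
[i=1,j=0] A[i]=14>B[j]=6 take 6 → j++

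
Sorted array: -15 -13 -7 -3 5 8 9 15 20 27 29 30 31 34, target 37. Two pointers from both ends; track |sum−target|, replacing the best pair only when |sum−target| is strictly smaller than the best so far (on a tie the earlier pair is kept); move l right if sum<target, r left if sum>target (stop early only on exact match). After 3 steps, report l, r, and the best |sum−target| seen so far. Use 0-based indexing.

l=0 r=13: -15+34=19 d=18 *, l++
l=1 r=13: -13+34=21 d=16 *, l++
l=2 r=13: -7+34=27 d=10 *, l++

l=3, r=13, best |Δ|=10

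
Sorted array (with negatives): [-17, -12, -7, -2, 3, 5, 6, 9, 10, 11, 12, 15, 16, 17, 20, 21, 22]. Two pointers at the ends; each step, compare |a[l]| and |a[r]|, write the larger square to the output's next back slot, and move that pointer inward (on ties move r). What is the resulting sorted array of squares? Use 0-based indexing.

[4, 9, 25, 36, 49, 81, 100, 121, 144, 144, 225, 256, 289, 289, 400, 441, 484]

[0,16] |-17|<=|22| out[16]=484 → r--
[0,15] |-17|<=|21| out[15]=441 → r--
[0,14] |-17|<=|20| out[14]=400 → r--
[0,13] |-17|<=|17| out[13]=289 → r--
[0,12] |-17|>|16| out[12]=289 → l++
[1,12] |-12|<=|16| out[11]=256 → r--
[1,11] |-12|<=|15| out[10]=225 → r--
[1,10] |-12|<=|12| out[9]=144 → r--
[1,9] |-12|>|11| out[8]=144 → l++
[2,9] |-7|<=|11| out[7]=121 → r--
[2,8] |-7|<=|10| out[6]=100 → r--
[2,7] |-7|<=|9| out[5]=81 → r--
[2,6] |-7|>|6| out[4]=49 → l++
[3,6] |-2|<=|6| out[3]=36 → r--
[3,5] |-2|<=|5| out[2]=25 → r--
[3,4] |-2|<=|3| out[1]=9 → r--
[3,3] |-2|<=|-2| out[0]=4 → r--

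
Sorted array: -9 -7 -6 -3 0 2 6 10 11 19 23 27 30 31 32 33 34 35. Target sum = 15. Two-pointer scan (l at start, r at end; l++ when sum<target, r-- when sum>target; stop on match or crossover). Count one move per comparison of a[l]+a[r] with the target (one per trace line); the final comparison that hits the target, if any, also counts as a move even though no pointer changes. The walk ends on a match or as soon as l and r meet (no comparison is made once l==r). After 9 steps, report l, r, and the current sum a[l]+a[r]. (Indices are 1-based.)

[1,18] -9+35=26 >15 → r--
[1,17] -9+34=25 >15 → r--
[1,16] -9+33=24 >15 → r--
[1,15] -9+32=23 >15 → r--
[1,14] -9+31=22 >15 → r--
[1,13] -9+30=21 >15 → r--
[1,12] -9+27=18 >15 → r--
[1,11] -9+23=14 <15 → l++
[2,11] -7+23=16 >15 → r--

l=2, r=10, sum=12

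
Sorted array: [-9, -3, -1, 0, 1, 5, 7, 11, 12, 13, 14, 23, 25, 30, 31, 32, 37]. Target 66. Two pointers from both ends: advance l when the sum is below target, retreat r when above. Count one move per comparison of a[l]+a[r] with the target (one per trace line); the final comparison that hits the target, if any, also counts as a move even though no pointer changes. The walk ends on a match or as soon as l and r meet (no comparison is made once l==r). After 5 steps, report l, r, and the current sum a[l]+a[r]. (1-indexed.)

l=6, r=17, sum=42

l=1 r=17: -9+37=28 <66, l++
l=2 r=17: -3+37=34 <66, l++
l=3 r=17: -1+37=36 <66, l++
l=4 r=17: 0+37=37 <66, l++
l=5 r=17: 1+37=38 <66, l++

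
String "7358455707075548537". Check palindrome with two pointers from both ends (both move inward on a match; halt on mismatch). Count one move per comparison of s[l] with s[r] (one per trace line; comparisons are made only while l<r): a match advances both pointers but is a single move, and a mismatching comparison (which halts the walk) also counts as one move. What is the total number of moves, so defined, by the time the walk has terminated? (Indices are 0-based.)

[0,18] '7'=='7' → l++,r--
[1,17] '3'=='3' → l++,r--
[2,16] '5'=='5' → l++,r--
[3,15] '8'=='8' → l++,r--
[4,14] '4'=='4' → l++,r--
[5,13] '5'=='5' → l++,r--
[6,12] '5'=='5' → l++,r--
[7,11] '7'=='7' → l++,r--
[8,10] '0'=='0' → l++,r--

9 moves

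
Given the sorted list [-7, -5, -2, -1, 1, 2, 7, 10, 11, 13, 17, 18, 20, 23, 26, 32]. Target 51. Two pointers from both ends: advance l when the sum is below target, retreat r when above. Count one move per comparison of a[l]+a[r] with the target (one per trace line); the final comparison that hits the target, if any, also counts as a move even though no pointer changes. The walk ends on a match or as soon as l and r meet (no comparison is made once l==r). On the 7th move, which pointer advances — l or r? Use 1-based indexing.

l

l=1 r=16: -7+32=25 <51, l++
l=2 r=16: -5+32=27 <51, l++
l=3 r=16: -2+32=30 <51, l++
l=4 r=16: -1+32=31 <51, l++
l=5 r=16: 1+32=33 <51, l++
l=6 r=16: 2+32=34 <51, l++
l=7 r=16: 7+32=39 <51, l++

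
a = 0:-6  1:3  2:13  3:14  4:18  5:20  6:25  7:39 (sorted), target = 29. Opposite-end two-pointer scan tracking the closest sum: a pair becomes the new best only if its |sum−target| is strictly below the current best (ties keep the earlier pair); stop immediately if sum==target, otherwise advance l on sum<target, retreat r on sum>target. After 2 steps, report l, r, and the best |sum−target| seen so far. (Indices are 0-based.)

[0,7] -6+39=33 d=4 * → r--
[0,6] -6+25=19 d=10 → l++

l=1, r=6, best |Δ|=4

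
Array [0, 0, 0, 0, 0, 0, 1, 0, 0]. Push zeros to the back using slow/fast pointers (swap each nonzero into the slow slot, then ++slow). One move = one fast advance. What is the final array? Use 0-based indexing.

[1, 0, 0, 0, 0, 0, 0, 0, 0]

slow=0 fast=0: a[fast]=0, fast++
slow=0 fast=1: a[fast]=0, fast++
slow=0 fast=2: a[fast]=0, fast++
slow=0 fast=3: a[fast]=0, fast++
slow=0 fast=4: a[fast]=0, fast++
slow=0 fast=5: a[fast]=0, fast++
slow=0 fast=6: a[fast]=1≠0 swap→a[0]=1, slow++,fast++
slow=1 fast=7: a[fast]=0, fast++
slow=1 fast=8: a[fast]=0, fast++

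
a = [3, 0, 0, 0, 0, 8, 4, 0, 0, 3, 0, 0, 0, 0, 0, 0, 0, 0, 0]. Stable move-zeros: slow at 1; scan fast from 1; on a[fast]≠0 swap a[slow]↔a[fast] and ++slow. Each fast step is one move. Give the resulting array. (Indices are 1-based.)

[3, 8, 4, 3, 0, 0, 0, 0, 0, 0, 0, 0, 0, 0, 0, 0, 0, 0, 0]

slow=1 fast=1: a[fast]=3≠0 swap→a[1]=3, slow++,fast++
slow=2 fast=2: a[fast]=0, fast++
slow=2 fast=3: a[fast]=0, fast++
slow=2 fast=4: a[fast]=0, fast++
slow=2 fast=5: a[fast]=0, fast++
slow=2 fast=6: a[fast]=8≠0 swap→a[2]=8, slow++,fast++
slow=3 fast=7: a[fast]=4≠0 swap→a[3]=4, slow++,fast++
slow=4 fast=8: a[fast]=0, fast++
slow=4 fast=9: a[fast]=0, fast++
slow=4 fast=10: a[fast]=3≠0 swap→a[4]=3, slow++,fast++
slow=5 fast=11: a[fast]=0, fast++
slow=5 fast=12: a[fast]=0, fast++
slow=5 fast=13: a[fast]=0, fast++
slow=5 fast=14: a[fast]=0, fast++
slow=5 fast=15: a[fast]=0, fast++
slow=5 fast=16: a[fast]=0, fast++
slow=5 fast=17: a[fast]=0, fast++
slow=5 fast=18: a[fast]=0, fast++
slow=5 fast=19: a[fast]=0, fast++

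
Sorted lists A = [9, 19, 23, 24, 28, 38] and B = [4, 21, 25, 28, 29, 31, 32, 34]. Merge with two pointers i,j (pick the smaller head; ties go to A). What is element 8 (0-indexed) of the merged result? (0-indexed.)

merged[8] = 28

[i=0,j=0] A[i]=9>B[j]=4 take 4 → j++
[i=0,j=1] A[i]=9<=B[j]=21 take 9 → i++
[i=1,j=1] A[i]=19<=B[j]=21 take 19 → i++
[i=2,j=1] A[i]=23>B[j]=21 take 21 → j++
[i=2,j=2] A[i]=23<=B[j]=25 take 23 → i++
[i=3,j=2] A[i]=24<=B[j]=25 take 24 → i++
[i=4,j=2] A[i]=28>B[j]=25 take 25 → j++
[i=4,j=3] A[i]=28<=B[j]=28 take 28 → i++
[i=5,j=3] A[i]=38>B[j]=28 take 28 → j++
[i=5,j=4] A[i]=38>B[j]=29 take 29 → j++
[i=5,j=5] A[i]=38>B[j]=31 take 31 → j++
[i=5,j=6] A[i]=38>B[j]=32 take 32 → j++
[i=5,j=7] A[i]=38>B[j]=34 take 34 → j++
[i=5,j=8] B done, take A[i]=38 → i++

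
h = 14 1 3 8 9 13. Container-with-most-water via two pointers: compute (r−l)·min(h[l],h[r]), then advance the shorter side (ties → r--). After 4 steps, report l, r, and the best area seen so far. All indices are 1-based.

l=1, r=2, best area=65

[1,6] min(14,13)*5=65 best=65 * → r--
[1,5] min(14,9)*4=36 best=65 → r--
[1,4] min(14,8)*3=24 best=65 → r--
[1,3] min(14,3)*2=6 best=65 → r--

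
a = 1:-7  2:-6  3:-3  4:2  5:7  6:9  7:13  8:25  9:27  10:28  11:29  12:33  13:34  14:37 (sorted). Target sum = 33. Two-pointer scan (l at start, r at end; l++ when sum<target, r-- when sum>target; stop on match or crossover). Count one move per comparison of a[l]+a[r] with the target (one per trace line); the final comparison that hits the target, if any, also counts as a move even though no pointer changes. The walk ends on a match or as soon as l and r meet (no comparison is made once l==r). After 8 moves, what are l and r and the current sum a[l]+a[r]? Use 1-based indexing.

l=1 r=14: -7+37=30 <33, l++
l=2 r=14: -6+37=31 <33, l++
l=3 r=14: -3+37=34 >33, r--
l=3 r=13: -3+34=31 <33, l++
l=4 r=13: 2+34=36 >33, r--
l=4 r=12: 2+33=35 >33, r--
l=4 r=11: 2+29=31 <33, l++
l=5 r=11: 7+29=36 >33, r--

l=5, r=10, sum=35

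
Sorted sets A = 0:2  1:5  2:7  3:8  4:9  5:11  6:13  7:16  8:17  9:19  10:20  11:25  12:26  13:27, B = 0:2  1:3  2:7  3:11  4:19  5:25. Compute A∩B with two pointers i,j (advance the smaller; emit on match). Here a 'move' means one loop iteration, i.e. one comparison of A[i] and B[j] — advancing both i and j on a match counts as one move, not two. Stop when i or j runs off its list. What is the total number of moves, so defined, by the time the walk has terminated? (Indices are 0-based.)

13 moves

i=0 j=0: 2==2 emit, i++,j++
i=1 j=1: 5>3, j++
i=1 j=2: 5<7, i++
i=2 j=2: 7==7 emit, i++,j++
i=3 j=3: 8<11, i++
i=4 j=3: 9<11, i++
i=5 j=3: 11==11 emit, i++,j++
i=6 j=4: 13<19, i++
i=7 j=4: 16<19, i++
i=8 j=4: 17<19, i++
i=9 j=4: 19==19 emit, i++,j++
i=10 j=5: 20<25, i++
i=11 j=5: 25==25 emit, i++,j++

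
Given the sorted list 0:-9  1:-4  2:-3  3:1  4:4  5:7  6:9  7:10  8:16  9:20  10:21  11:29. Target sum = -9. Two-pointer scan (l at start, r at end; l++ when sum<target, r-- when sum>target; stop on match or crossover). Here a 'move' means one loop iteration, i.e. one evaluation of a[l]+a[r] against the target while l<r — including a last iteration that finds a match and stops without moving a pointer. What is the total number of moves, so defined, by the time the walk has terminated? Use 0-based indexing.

11 moves

l=0 r=11: -9+29=20 >-9, r--
l=0 r=10: -9+21=12 >-9, r--
l=0 r=9: -9+20=11 >-9, r--
l=0 r=8: -9+16=7 >-9, r--
l=0 r=7: -9+10=1 >-9, r--
l=0 r=6: -9+9=0 >-9, r--
l=0 r=5: -9+7=-2 >-9, r--
l=0 r=4: -9+4=-5 >-9, r--
l=0 r=3: -9+1=-8 >-9, r--
l=0 r=2: -9+-3=-12 <-9, l++
l=1 r=2: -4+-3=-7 >-9, r--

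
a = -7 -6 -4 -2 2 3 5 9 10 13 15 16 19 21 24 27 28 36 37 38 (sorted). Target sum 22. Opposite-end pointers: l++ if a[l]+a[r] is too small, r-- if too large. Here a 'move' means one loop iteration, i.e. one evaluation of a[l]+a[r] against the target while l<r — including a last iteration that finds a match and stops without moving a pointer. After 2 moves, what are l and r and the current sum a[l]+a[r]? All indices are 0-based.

[0,19] -7+38=31 >22 → r--
[0,18] -7+37=30 >22 → r--

l=0, r=17, sum=29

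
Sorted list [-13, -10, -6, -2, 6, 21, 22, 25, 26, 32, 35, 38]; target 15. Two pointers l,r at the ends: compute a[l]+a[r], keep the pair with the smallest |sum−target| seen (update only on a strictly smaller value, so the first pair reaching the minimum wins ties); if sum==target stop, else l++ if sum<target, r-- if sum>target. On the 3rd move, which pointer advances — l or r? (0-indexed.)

r

[0,11] -13+38=25 d=10 * → r--
[0,10] -13+35=22 d=7 * → r--
[0,9] -13+32=19 d=4 * → r--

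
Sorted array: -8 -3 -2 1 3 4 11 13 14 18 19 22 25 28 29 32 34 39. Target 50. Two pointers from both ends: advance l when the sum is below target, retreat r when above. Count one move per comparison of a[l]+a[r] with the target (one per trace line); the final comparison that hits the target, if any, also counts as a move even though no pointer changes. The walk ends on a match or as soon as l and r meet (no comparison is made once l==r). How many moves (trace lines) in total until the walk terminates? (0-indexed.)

7 moves

l=0 r=17: -8+39=31 <50, l++
l=1 r=17: -3+39=36 <50, l++
l=2 r=17: -2+39=37 <50, l++
l=3 r=17: 1+39=40 <50, l++
l=4 r=17: 3+39=42 <50, l++
l=5 r=17: 4+39=43 <50, l++
l=6 r=17: 11+39=50, found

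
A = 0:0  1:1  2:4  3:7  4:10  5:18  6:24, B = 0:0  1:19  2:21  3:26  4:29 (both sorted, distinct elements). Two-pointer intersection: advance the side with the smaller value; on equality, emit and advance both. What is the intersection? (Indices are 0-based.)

intersection = [0]

i=0 j=0: 0==0 emit, i++,j++
i=1 j=1: 1<19, i++
i=2 j=1: 4<19, i++
i=3 j=1: 7<19, i++
i=4 j=1: 10<19, i++
i=5 j=1: 18<19, i++
i=6 j=1: 24>19, j++
i=6 j=2: 24>21, j++
i=6 j=3: 24<26, i++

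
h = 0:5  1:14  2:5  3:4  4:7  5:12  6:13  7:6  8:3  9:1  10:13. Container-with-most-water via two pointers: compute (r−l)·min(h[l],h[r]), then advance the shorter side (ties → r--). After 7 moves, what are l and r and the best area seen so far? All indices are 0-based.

l=1, r=4, best area=117

l=0 r=10: min(5,13)*10=50 best=50 *, l++
l=1 r=10: min(14,13)*9=117 best=117 *, r--
l=1 r=9: min(14,1)*8=8 best=117, r--
l=1 r=8: min(14,3)*7=21 best=117, r--
l=1 r=7: min(14,6)*6=36 best=117, r--
l=1 r=6: min(14,13)*5=65 best=117, r--
l=1 r=5: min(14,12)*4=48 best=117, r--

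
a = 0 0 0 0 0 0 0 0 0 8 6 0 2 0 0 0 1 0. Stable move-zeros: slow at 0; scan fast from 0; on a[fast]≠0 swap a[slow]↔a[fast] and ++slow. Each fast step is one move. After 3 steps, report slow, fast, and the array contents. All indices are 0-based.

slow=0 fast=0: a[fast]=0, fast++
slow=0 fast=1: a[fast]=0, fast++
slow=0 fast=2: a[fast]=0, fast++

slow=0, fast=3, a=[0, 0, 0, 0, 0, 0, 0, 0, 0, 8, 6, 0, 2, 0, 0, 0, 1, 0]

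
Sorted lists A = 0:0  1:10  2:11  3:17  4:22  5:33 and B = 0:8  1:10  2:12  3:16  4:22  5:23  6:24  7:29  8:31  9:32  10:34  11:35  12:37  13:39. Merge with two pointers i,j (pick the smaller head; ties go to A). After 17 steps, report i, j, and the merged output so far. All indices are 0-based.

i=6, j=11, merged so far=[0, 8, 10, 10, 11, 12, 16, 17, 22, 22, 23, 24, 29, 31, 32, 33, 34]

i=0 j=0: A[i]=0<=B[j]=8 take 0, i++
i=1 j=0: A[i]=10>B[j]=8 take 8, j++
i=1 j=1: A[i]=10<=B[j]=10 take 10, i++
i=2 j=1: A[i]=11>B[j]=10 take 10, j++
i=2 j=2: A[i]=11<=B[j]=12 take 11, i++
i=3 j=2: A[i]=17>B[j]=12 take 12, j++
i=3 j=3: A[i]=17>B[j]=16 take 16, j++
i=3 j=4: A[i]=17<=B[j]=22 take 17, i++
i=4 j=4: A[i]=22<=B[j]=22 take 22, i++
i=5 j=4: A[i]=33>B[j]=22 take 22, j++
i=5 j=5: A[i]=33>B[j]=23 take 23, j++
i=5 j=6: A[i]=33>B[j]=24 take 24, j++
i=5 j=7: A[i]=33>B[j]=29 take 29, j++
i=5 j=8: A[i]=33>B[j]=31 take 31, j++
i=5 j=9: A[i]=33>B[j]=32 take 32, j++
i=5 j=10: A[i]=33<=B[j]=34 take 33, i++
i=6 j=10: A done, take B[j]=34, j++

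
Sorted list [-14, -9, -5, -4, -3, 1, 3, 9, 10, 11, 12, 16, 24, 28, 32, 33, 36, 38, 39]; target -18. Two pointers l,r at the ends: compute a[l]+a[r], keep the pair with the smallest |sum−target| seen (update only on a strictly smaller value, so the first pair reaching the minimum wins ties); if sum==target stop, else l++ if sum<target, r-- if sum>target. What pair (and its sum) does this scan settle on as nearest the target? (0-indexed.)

pair (-14, -4) with sum -18 (|Δ|=0)

[0,18] -14+39=25 d=43 * → r--
[0,17] -14+38=24 d=42 * → r--
[0,16] -14+36=22 d=40 * → r--
[0,15] -14+33=19 d=37 * → r--
[0,14] -14+32=18 d=36 * → r--
[0,13] -14+28=14 d=32 * → r--
[0,12] -14+24=10 d=28 * → r--
[0,11] -14+16=2 d=20 * → r--
[0,10] -14+12=-2 d=16 * → r--
[0,9] -14+11=-3 d=15 * → r--
[0,8] -14+10=-4 d=14 * → r--
[0,7] -14+9=-5 d=13 * → r--
[0,6] -14+3=-11 d=7 * → r--
[0,5] -14+1=-13 d=5 * → r--
[0,4] -14+-3=-17 d=1 * → r--
[0,3] -14+-4=-18 d=0 * → stop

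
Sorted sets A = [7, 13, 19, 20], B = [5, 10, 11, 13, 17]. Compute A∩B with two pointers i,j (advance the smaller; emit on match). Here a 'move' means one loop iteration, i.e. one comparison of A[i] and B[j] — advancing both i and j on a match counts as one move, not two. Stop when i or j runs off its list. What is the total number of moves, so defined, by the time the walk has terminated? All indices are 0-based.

i=0 j=0: 7>5, j++
i=0 j=1: 7<10, i++
i=1 j=1: 13>10, j++
i=1 j=2: 13>11, j++
i=1 j=3: 13==13 emit, i++,j++
i=2 j=4: 19>17, j++

6 moves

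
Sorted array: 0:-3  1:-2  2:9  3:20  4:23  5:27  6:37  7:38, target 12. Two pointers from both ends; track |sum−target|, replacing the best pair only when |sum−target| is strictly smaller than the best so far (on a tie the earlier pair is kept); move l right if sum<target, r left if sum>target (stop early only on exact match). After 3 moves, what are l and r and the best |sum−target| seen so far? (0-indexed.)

l=0, r=4, best |Δ|=12

[0,7] -3+38=35 d=23 * → r--
[0,6] -3+37=34 d=22 * → r--
[0,5] -3+27=24 d=12 * → r--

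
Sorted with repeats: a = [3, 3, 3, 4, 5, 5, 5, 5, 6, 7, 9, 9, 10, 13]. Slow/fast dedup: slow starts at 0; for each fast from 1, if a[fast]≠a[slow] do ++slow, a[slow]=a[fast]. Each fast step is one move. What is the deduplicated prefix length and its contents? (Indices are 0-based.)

length 8; prefix = [3, 4, 5, 6, 7, 9, 10, 13]

slow=0 fast=1: a[fast]=3=a[slow] dup, fast++
slow=0 fast=2: a[fast]=3=a[slow] dup, fast++
slow=0 fast=3: a[fast]=4≠a[slow]=3 write a[1]=4, slow++,fast++
slow=1 fast=4: a[fast]=5≠a[slow]=4 write a[2]=5, slow++,fast++
slow=2 fast=5: a[fast]=5=a[slow] dup, fast++
slow=2 fast=6: a[fast]=5=a[slow] dup, fast++
slow=2 fast=7: a[fast]=5=a[slow] dup, fast++
slow=2 fast=8: a[fast]=6≠a[slow]=5 write a[3]=6, slow++,fast++
slow=3 fast=9: a[fast]=7≠a[slow]=6 write a[4]=7, slow++,fast++
slow=4 fast=10: a[fast]=9≠a[slow]=7 write a[5]=9, slow++,fast++
slow=5 fast=11: a[fast]=9=a[slow] dup, fast++
slow=5 fast=12: a[fast]=10≠a[slow]=9 write a[6]=10, slow++,fast++
slow=6 fast=13: a[fast]=13≠a[slow]=10 write a[7]=13, slow++,fast++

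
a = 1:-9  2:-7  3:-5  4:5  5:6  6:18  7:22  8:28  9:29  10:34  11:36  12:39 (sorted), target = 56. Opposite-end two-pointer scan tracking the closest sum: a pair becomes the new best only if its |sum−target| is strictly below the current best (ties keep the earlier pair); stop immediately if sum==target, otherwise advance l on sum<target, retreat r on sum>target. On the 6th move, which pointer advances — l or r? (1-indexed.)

[1,12] -9+39=30 d=26 * → l++
[2,12] -7+39=32 d=24 * → l++
[3,12] -5+39=34 d=22 * → l++
[4,12] 5+39=44 d=12 * → l++
[5,12] 6+39=45 d=11 * → l++
[6,12] 18+39=57 d=1 * → r--

r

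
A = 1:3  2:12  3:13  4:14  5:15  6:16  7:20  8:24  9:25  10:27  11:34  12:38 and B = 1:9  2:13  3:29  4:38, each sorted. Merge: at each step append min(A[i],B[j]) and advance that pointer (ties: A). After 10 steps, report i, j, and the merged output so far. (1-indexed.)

i=1 j=1: A[i]=3<=B[j]=9 take 3, i++
i=2 j=1: A[i]=12>B[j]=9 take 9, j++
i=2 j=2: A[i]=12<=B[j]=13 take 12, i++
i=3 j=2: A[i]=13<=B[j]=13 take 13, i++
i=4 j=2: A[i]=14>B[j]=13 take 13, j++
i=4 j=3: A[i]=14<=B[j]=29 take 14, i++
i=5 j=3: A[i]=15<=B[j]=29 take 15, i++
i=6 j=3: A[i]=16<=B[j]=29 take 16, i++
i=7 j=3: A[i]=20<=B[j]=29 take 20, i++
i=8 j=3: A[i]=24<=B[j]=29 take 24, i++

i=9, j=3, merged so far=[3, 9, 12, 13, 13, 14, 15, 16, 20, 24]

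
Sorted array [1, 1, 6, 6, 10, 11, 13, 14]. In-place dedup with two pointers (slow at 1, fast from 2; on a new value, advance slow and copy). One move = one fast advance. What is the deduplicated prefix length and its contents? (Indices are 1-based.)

slow=1 fast=2: a[fast]=1=a[slow] dup, fast++
slow=1 fast=3: a[fast]=6≠a[slow]=1 write a[2]=6, slow++,fast++
slow=2 fast=4: a[fast]=6=a[slow] dup, fast++
slow=2 fast=5: a[fast]=10≠a[slow]=6 write a[3]=10, slow++,fast++
slow=3 fast=6: a[fast]=11≠a[slow]=10 write a[4]=11, slow++,fast++
slow=4 fast=7: a[fast]=13≠a[slow]=11 write a[5]=13, slow++,fast++
slow=5 fast=8: a[fast]=14≠a[slow]=13 write a[6]=14, slow++,fast++

length 6; prefix = [1, 6, 10, 11, 13, 14]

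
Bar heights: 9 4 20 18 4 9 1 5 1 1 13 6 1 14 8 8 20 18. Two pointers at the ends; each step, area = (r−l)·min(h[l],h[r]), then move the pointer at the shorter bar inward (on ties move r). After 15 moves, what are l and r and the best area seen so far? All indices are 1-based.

l=3, r=5, best area=280

l=1 r=18: min(9,18)*17=153 best=153 *, l++
l=2 r=18: min(4,18)*16=64 best=153, l++
l=3 r=18: min(20,18)*15=270 best=270 *, r--
l=3 r=17: min(20,20)*14=280 best=280 *, r--
l=3 r=16: min(20,8)*13=104 best=280, r--
l=3 r=15: min(20,8)*12=96 best=280, r--
l=3 r=14: min(20,14)*11=154 best=280, r--
l=3 r=13: min(20,1)*10=10 best=280, r--
l=3 r=12: min(20,6)*9=54 best=280, r--
l=3 r=11: min(20,13)*8=104 best=280, r--
l=3 r=10: min(20,1)*7=7 best=280, r--
l=3 r=9: min(20,1)*6=6 best=280, r--
l=3 r=8: min(20,5)*5=25 best=280, r--
l=3 r=7: min(20,1)*4=4 best=280, r--
l=3 r=6: min(20,9)*3=27 best=280, r--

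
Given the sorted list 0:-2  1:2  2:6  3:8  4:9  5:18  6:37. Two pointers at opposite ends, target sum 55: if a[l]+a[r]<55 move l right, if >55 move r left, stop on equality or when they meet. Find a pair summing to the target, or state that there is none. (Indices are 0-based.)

(18, 37)

[0,6] -2+37=35 <55 → l++
[1,6] 2+37=39 <55 → l++
[2,6] 6+37=43 <55 → l++
[3,6] 8+37=45 <55 → l++
[4,6] 9+37=46 <55 → l++
[5,6] 18+37=55 → found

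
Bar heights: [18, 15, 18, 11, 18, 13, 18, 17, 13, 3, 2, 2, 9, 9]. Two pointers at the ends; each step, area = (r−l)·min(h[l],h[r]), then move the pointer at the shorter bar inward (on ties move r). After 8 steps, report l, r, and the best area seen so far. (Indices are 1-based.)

l=1, r=6, best area=119

[1,14] min(18,9)*13=117 best=117 * → r--
[1,13] min(18,9)*12=108 best=117 → r--
[1,12] min(18,2)*11=22 best=117 → r--
[1,11] min(18,2)*10=20 best=117 → r--
[1,10] min(18,3)*9=27 best=117 → r--
[1,9] min(18,13)*8=104 best=117 → r--
[1,8] min(18,17)*7=119 best=119 * → r--
[1,7] min(18,18)*6=108 best=119 → r--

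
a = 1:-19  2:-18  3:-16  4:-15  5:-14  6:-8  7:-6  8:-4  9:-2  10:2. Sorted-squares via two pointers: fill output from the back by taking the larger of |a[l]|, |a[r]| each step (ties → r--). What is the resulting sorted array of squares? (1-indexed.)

[1,10] |-19|>|2| out[10]=361 → l++
[2,10] |-18|>|2| out[9]=324 → l++
[3,10] |-16|>|2| out[8]=256 → l++
[4,10] |-15|>|2| out[7]=225 → l++
[5,10] |-14|>|2| out[6]=196 → l++
[6,10] |-8|>|2| out[5]=64 → l++
[7,10] |-6|>|2| out[4]=36 → l++
[8,10] |-4|>|2| out[3]=16 → l++
[9,10] |-2|<=|2| out[2]=4 → r--
[9,9] |-2|<=|-2| out[1]=4 → r--

[4, 4, 16, 36, 64, 196, 225, 256, 324, 361]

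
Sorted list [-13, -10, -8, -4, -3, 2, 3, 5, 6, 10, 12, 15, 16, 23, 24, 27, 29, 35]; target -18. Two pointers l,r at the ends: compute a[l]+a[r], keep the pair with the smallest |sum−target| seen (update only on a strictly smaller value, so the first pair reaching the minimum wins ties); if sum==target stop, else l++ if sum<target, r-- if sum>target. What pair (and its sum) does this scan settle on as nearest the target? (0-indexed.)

pair (-10, -8) with sum -18 (|Δ|=0)

[0,17] -13+35=22 d=40 * → r--
[0,16] -13+29=16 d=34 * → r--
[0,15] -13+27=14 d=32 * → r--
[0,14] -13+24=11 d=29 * → r--
[0,13] -13+23=10 d=28 * → r--
[0,12] -13+16=3 d=21 * → r--
[0,11] -13+15=2 d=20 * → r--
[0,10] -13+12=-1 d=17 * → r--
[0,9] -13+10=-3 d=15 * → r--
[0,8] -13+6=-7 d=11 * → r--
[0,7] -13+5=-8 d=10 * → r--
[0,6] -13+3=-10 d=8 * → r--
[0,5] -13+2=-11 d=7 * → r--
[0,4] -13+-3=-16 d=2 * → r--
[0,3] -13+-4=-17 d=1 * → r--
[0,2] -13+-8=-21 d=3 → l++
[1,2] -10+-8=-18 d=0 * → stop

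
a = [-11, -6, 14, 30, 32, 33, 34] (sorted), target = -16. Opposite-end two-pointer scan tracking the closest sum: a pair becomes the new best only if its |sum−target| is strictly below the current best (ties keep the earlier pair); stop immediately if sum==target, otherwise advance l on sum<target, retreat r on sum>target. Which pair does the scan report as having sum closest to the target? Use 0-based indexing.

[0,6] -11+34=23 d=39 * → r--
[0,5] -11+33=22 d=38 * → r--
[0,4] -11+32=21 d=37 * → r--
[0,3] -11+30=19 d=35 * → r--
[0,2] -11+14=3 d=19 * → r--
[0,1] -11+-6=-17 d=1 * → l++

pair (-11, -6) with sum -17 (|Δ|=1)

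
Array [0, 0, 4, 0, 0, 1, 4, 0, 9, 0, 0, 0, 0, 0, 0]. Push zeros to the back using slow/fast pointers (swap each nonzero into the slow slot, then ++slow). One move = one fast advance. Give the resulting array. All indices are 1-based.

[4, 1, 4, 9, 0, 0, 0, 0, 0, 0, 0, 0, 0, 0, 0]

slow=1 fast=1: a[fast]=0, fast++
slow=1 fast=2: a[fast]=0, fast++
slow=1 fast=3: a[fast]=4≠0 swap→a[1]=4, slow++,fast++
slow=2 fast=4: a[fast]=0, fast++
slow=2 fast=5: a[fast]=0, fast++
slow=2 fast=6: a[fast]=1≠0 swap→a[2]=1, slow++,fast++
slow=3 fast=7: a[fast]=4≠0 swap→a[3]=4, slow++,fast++
slow=4 fast=8: a[fast]=0, fast++
slow=4 fast=9: a[fast]=9≠0 swap→a[4]=9, slow++,fast++
slow=5 fast=10: a[fast]=0, fast++
slow=5 fast=11: a[fast]=0, fast++
slow=5 fast=12: a[fast]=0, fast++
slow=5 fast=13: a[fast]=0, fast++
slow=5 fast=14: a[fast]=0, fast++
slow=5 fast=15: a[fast]=0, fast++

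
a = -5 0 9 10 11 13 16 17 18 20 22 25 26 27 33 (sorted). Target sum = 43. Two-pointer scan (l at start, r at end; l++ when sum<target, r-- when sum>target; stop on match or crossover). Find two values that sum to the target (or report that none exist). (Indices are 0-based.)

(10, 33)

[0,14] -5+33=28 <43 → l++
[1,14] 0+33=33 <43 → l++
[2,14] 9+33=42 <43 → l++
[3,14] 10+33=43 → found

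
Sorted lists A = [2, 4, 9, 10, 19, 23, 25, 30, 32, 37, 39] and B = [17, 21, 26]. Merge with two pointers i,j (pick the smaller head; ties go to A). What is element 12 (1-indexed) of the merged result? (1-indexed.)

i=1 j=1: A[i]=2<=B[j]=17 take 2, i++
i=2 j=1: A[i]=4<=B[j]=17 take 4, i++
i=3 j=1: A[i]=9<=B[j]=17 take 9, i++
i=4 j=1: A[i]=10<=B[j]=17 take 10, i++
i=5 j=1: A[i]=19>B[j]=17 take 17, j++
i=5 j=2: A[i]=19<=B[j]=21 take 19, i++
i=6 j=2: A[i]=23>B[j]=21 take 21, j++
i=6 j=3: A[i]=23<=B[j]=26 take 23, i++
i=7 j=3: A[i]=25<=B[j]=26 take 25, i++
i=8 j=3: A[i]=30>B[j]=26 take 26, j++
i=8 j=4: B done, take A[i]=30, i++
i=9 j=4: B done, take A[i]=32, i++
i=10 j=4: B done, take A[i]=37, i++
i=11 j=4: B done, take A[i]=39, i++

merged[12] = 32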